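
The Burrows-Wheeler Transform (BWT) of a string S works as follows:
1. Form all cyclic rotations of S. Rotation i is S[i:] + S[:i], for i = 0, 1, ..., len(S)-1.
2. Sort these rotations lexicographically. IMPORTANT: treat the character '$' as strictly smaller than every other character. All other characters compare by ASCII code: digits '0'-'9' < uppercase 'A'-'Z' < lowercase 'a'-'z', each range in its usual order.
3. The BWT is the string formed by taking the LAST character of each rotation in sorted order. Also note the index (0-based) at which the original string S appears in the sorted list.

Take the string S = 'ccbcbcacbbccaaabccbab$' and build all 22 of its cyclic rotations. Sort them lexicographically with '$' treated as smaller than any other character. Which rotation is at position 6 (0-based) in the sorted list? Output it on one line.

All 22 rotations (rotation i = S[i:]+S[:i]):
  rot[0] = ccbcbcacbbccaaabccbab$
  rot[1] = cbcbcacbbccaaabccbab$c
  rot[2] = bcbcacbbccaaabccbab$cc
  rot[3] = cbcacbbccaaabccbab$ccb
  rot[4] = bcacbbccaaabccbab$ccbc
  rot[5] = cacbbccaaabccbab$ccbcb
  rot[6] = acbbccaaabccbab$ccbcbc
  rot[7] = cbbccaaabccbab$ccbcbca
  rot[8] = bbccaaabccbab$ccbcbcac
  rot[9] = bccaaabccbab$ccbcbcacb
  rot[10] = ccaaabccbab$ccbcbcacbb
  rot[11] = caaabccbab$ccbcbcacbbc
  rot[12] = aaabccbab$ccbcbcacbbcc
  rot[13] = aabccbab$ccbcbcacbbcca
  rot[14] = abccbab$ccbcbcacbbccaa
  rot[15] = bccbab$ccbcbcacbbccaaa
  rot[16] = ccbab$ccbcbcacbbccaaab
  rot[17] = cbab$ccbcbcacbbccaaabc
  rot[18] = bab$ccbcbcacbbccaaabcc
  rot[19] = ab$ccbcbcacbbccaaabccb
  rot[20] = b$ccbcbcacbbccaaabccba
  rot[21] = $ccbcbcacbbccaaabccbab
Sorted (with $ < everything):
  sorted[0] = $ccbcbcacbbccaaabccbab
  sorted[1] = aaabccbab$ccbcbcacbbcc
  sorted[2] = aabccbab$ccbcbcacbbcca
  sorted[3] = ab$ccbcbcacbbccaaabccb
  sorted[4] = abccbab$ccbcbcacbbccaa
  sorted[5] = acbbccaaabccbab$ccbcbc
  sorted[6] = b$ccbcbcacbbccaaabccba
  sorted[7] = bab$ccbcbcacbbccaaabcc
  sorted[8] = bbccaaabccbab$ccbcbcac
  sorted[9] = bcacbbccaaabccbab$ccbc
  sorted[10] = bcbcacbbccaaabccbab$cc
  sorted[11] = bccaaabccbab$ccbcbcacb
  sorted[12] = bccbab$ccbcbcacbbccaaa
  sorted[13] = caaabccbab$ccbcbcacbbc
  sorted[14] = cacbbccaaabccbab$ccbcb
  sorted[15] = cbab$ccbcbcacbbccaaabc
  sorted[16] = cbbccaaabccbab$ccbcbca
  sorted[17] = cbcacbbccaaabccbab$ccb
  sorted[18] = cbcbcacbbccaaabccbab$c
  sorted[19] = ccaaabccbab$ccbcbcacbb
  sorted[20] = ccbab$ccbcbcacbbccaaab
  sorted[21] = ccbcbcacbbccaaabccbab$
sorted[6] = b$ccbcbcacbbccaaabccba

Answer: b$ccbcbcacbbccaaabccba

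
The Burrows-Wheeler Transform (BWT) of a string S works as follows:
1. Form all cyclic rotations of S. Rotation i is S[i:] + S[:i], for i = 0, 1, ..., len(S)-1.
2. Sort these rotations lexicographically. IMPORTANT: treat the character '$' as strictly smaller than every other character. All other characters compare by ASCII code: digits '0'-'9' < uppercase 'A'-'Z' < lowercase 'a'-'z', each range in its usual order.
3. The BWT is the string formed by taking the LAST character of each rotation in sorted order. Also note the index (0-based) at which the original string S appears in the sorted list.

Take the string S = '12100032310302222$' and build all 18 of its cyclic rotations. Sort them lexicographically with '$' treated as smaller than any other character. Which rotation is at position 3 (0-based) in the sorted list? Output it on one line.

Answer: 02222$121000323103

Derivation:
All 18 rotations (rotation i = S[i:]+S[:i]):
  rot[0] = 12100032310302222$
  rot[1] = 2100032310302222$1
  rot[2] = 100032310302222$12
  rot[3] = 00032310302222$121
  rot[4] = 0032310302222$1210
  rot[5] = 032310302222$12100
  rot[6] = 32310302222$121000
  rot[7] = 2310302222$1210003
  rot[8] = 310302222$12100032
  rot[9] = 10302222$121000323
  rot[10] = 0302222$1210003231
  rot[11] = 302222$12100032310
  rot[12] = 02222$121000323103
  rot[13] = 2222$1210003231030
  rot[14] = 222$12100032310302
  rot[15] = 22$121000323103022
  rot[16] = 2$1210003231030222
  rot[17] = $12100032310302222
Sorted (with $ < everything):
  sorted[0] = $12100032310302222
  sorted[1] = 00032310302222$121
  sorted[2] = 0032310302222$1210
  sorted[3] = 02222$121000323103
  sorted[4] = 0302222$1210003231
  sorted[5] = 032310302222$12100
  sorted[6] = 100032310302222$12
  sorted[7] = 10302222$121000323
  sorted[8] = 12100032310302222$
  sorted[9] = 2$1210003231030222
  sorted[10] = 2100032310302222$1
  sorted[11] = 22$121000323103022
  sorted[12] = 222$12100032310302
  sorted[13] = 2222$1210003231030
  sorted[14] = 2310302222$1210003
  sorted[15] = 302222$12100032310
  sorted[16] = 310302222$12100032
  sorted[17] = 32310302222$121000
sorted[3] = 02222$121000323103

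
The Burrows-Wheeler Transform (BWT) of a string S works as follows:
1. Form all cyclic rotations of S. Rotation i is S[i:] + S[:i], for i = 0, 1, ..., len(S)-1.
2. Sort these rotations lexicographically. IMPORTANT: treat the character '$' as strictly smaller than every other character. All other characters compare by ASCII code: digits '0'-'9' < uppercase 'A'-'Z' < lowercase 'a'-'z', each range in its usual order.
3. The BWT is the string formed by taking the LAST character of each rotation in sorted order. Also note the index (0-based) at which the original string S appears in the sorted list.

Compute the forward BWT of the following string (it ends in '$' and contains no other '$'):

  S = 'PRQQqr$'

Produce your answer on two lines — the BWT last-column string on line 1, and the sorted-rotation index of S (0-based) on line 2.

Answer: r$RQPQq
1

Derivation:
All 7 rotations (rotation i = S[i:]+S[:i]):
  rot[0] = PRQQqr$
  rot[1] = RQQqr$P
  rot[2] = QQqr$PR
  rot[3] = Qqr$PRQ
  rot[4] = qr$PRQQ
  rot[5] = r$PRQQq
  rot[6] = $PRQQqr
Sorted (with $ < everything):
  sorted[0] = $PRQQqr  (last char: 'r')
  sorted[1] = PRQQqr$  (last char: '$')
  sorted[2] = QQqr$PR  (last char: 'R')
  sorted[3] = Qqr$PRQ  (last char: 'Q')
  sorted[4] = RQQqr$P  (last char: 'P')
  sorted[5] = qr$PRQQ  (last char: 'Q')
  sorted[6] = r$PRQQq  (last char: 'q')
Last column: r$RQPQq
Original string S is at sorted index 1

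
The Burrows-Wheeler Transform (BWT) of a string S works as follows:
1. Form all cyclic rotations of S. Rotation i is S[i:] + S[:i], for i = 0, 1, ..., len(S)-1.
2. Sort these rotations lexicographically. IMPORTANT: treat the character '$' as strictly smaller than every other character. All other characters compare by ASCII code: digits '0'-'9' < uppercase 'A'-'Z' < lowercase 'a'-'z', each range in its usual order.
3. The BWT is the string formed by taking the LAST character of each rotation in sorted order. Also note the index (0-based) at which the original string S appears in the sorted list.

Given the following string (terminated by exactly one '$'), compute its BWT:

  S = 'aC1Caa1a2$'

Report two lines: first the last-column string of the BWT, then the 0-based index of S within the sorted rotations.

Answer: 2Caaa1a1$C
8

Derivation:
All 10 rotations (rotation i = S[i:]+S[:i]):
  rot[0] = aC1Caa1a2$
  rot[1] = C1Caa1a2$a
  rot[2] = 1Caa1a2$aC
  rot[3] = Caa1a2$aC1
  rot[4] = aa1a2$aC1C
  rot[5] = a1a2$aC1Ca
  rot[6] = 1a2$aC1Caa
  rot[7] = a2$aC1Caa1
  rot[8] = 2$aC1Caa1a
  rot[9] = $aC1Caa1a2
Sorted (with $ < everything):
  sorted[0] = $aC1Caa1a2  (last char: '2')
  sorted[1] = 1Caa1a2$aC  (last char: 'C')
  sorted[2] = 1a2$aC1Caa  (last char: 'a')
  sorted[3] = 2$aC1Caa1a  (last char: 'a')
  sorted[4] = C1Caa1a2$a  (last char: 'a')
  sorted[5] = Caa1a2$aC1  (last char: '1')
  sorted[6] = a1a2$aC1Ca  (last char: 'a')
  sorted[7] = a2$aC1Caa1  (last char: '1')
  sorted[8] = aC1Caa1a2$  (last char: '$')
  sorted[9] = aa1a2$aC1C  (last char: 'C')
Last column: 2Caaa1a1$C
Original string S is at sorted index 8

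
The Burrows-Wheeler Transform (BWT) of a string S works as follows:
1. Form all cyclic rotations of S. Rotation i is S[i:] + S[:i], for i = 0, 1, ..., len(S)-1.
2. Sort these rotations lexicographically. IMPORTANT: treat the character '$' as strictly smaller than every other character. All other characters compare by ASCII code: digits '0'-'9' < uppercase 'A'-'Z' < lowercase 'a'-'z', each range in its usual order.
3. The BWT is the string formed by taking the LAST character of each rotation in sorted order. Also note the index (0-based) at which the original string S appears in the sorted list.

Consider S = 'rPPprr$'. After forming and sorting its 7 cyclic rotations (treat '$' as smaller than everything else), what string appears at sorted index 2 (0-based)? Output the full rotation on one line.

All 7 rotations (rotation i = S[i:]+S[:i]):
  rot[0] = rPPprr$
  rot[1] = PPprr$r
  rot[2] = Pprr$rP
  rot[3] = prr$rPP
  rot[4] = rr$rPPp
  rot[5] = r$rPPpr
  rot[6] = $rPPprr
Sorted (with $ < everything):
  sorted[0] = $rPPprr
  sorted[1] = PPprr$r
  sorted[2] = Pprr$rP
  sorted[3] = prr$rPP
  sorted[4] = r$rPPpr
  sorted[5] = rPPprr$
  sorted[6] = rr$rPPp
sorted[2] = Pprr$rP

Answer: Pprr$rP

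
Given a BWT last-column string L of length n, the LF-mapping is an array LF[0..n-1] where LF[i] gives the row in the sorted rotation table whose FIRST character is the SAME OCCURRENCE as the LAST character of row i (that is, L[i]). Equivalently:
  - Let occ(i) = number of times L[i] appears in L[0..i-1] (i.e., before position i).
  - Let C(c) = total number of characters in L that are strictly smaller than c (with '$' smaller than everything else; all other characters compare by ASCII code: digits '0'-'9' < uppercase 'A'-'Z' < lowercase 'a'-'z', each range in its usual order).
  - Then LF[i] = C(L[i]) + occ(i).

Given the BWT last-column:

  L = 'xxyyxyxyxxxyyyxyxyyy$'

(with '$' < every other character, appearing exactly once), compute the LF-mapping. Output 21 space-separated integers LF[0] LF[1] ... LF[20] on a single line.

Answer: 1 2 10 11 3 12 4 13 5 6 7 14 15 16 8 17 9 18 19 20 0

Derivation:
Char counts: '$':1, 'x':9, 'y':11
C (first-col start): C('$')=0, C('x')=1, C('y')=10
L[0]='x': occ=0, LF[0]=C('x')+0=1+0=1
L[1]='x': occ=1, LF[1]=C('x')+1=1+1=2
L[2]='y': occ=0, LF[2]=C('y')+0=10+0=10
L[3]='y': occ=1, LF[3]=C('y')+1=10+1=11
L[4]='x': occ=2, LF[4]=C('x')+2=1+2=3
L[5]='y': occ=2, LF[5]=C('y')+2=10+2=12
L[6]='x': occ=3, LF[6]=C('x')+3=1+3=4
L[7]='y': occ=3, LF[7]=C('y')+3=10+3=13
L[8]='x': occ=4, LF[8]=C('x')+4=1+4=5
L[9]='x': occ=5, LF[9]=C('x')+5=1+5=6
L[10]='x': occ=6, LF[10]=C('x')+6=1+6=7
L[11]='y': occ=4, LF[11]=C('y')+4=10+4=14
L[12]='y': occ=5, LF[12]=C('y')+5=10+5=15
L[13]='y': occ=6, LF[13]=C('y')+6=10+6=16
L[14]='x': occ=7, LF[14]=C('x')+7=1+7=8
L[15]='y': occ=7, LF[15]=C('y')+7=10+7=17
L[16]='x': occ=8, LF[16]=C('x')+8=1+8=9
L[17]='y': occ=8, LF[17]=C('y')+8=10+8=18
L[18]='y': occ=9, LF[18]=C('y')+9=10+9=19
L[19]='y': occ=10, LF[19]=C('y')+10=10+10=20
L[20]='$': occ=0, LF[20]=C('$')+0=0+0=0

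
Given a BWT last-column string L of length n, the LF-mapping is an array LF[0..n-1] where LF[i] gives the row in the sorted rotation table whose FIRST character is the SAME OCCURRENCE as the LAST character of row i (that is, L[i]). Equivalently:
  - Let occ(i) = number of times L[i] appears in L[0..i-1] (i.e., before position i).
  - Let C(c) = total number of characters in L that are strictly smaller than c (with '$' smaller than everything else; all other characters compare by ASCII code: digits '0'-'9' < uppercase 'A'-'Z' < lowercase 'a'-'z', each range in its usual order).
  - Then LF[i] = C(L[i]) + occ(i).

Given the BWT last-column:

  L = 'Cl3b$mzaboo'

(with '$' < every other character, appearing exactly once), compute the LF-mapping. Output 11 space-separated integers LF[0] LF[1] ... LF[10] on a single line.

Answer: 2 6 1 4 0 7 10 3 5 8 9

Derivation:
Char counts: '$':1, '3':1, 'C':1, 'a':1, 'b':2, 'l':1, 'm':1, 'o':2, 'z':1
C (first-col start): C('$')=0, C('3')=1, C('C')=2, C('a')=3, C('b')=4, C('l')=6, C('m')=7, C('o')=8, C('z')=10
L[0]='C': occ=0, LF[0]=C('C')+0=2+0=2
L[1]='l': occ=0, LF[1]=C('l')+0=6+0=6
L[2]='3': occ=0, LF[2]=C('3')+0=1+0=1
L[3]='b': occ=0, LF[3]=C('b')+0=4+0=4
L[4]='$': occ=0, LF[4]=C('$')+0=0+0=0
L[5]='m': occ=0, LF[5]=C('m')+0=7+0=7
L[6]='z': occ=0, LF[6]=C('z')+0=10+0=10
L[7]='a': occ=0, LF[7]=C('a')+0=3+0=3
L[8]='b': occ=1, LF[8]=C('b')+1=4+1=5
L[9]='o': occ=0, LF[9]=C('o')+0=8+0=8
L[10]='o': occ=1, LF[10]=C('o')+1=8+1=9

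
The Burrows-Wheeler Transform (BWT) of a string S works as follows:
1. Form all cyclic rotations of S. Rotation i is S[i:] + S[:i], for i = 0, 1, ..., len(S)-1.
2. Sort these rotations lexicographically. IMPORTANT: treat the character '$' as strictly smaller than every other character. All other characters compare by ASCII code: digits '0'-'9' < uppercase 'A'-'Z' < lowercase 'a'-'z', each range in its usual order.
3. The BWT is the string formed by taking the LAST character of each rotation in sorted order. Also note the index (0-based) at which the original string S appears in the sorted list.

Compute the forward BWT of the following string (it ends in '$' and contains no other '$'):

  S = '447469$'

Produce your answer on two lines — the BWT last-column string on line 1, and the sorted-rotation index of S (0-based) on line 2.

Answer: 9$74446
1

Derivation:
All 7 rotations (rotation i = S[i:]+S[:i]):
  rot[0] = 447469$
  rot[1] = 47469$4
  rot[2] = 7469$44
  rot[3] = 469$447
  rot[4] = 69$4474
  rot[5] = 9$44746
  rot[6] = $447469
Sorted (with $ < everything):
  sorted[0] = $447469  (last char: '9')
  sorted[1] = 447469$  (last char: '$')
  sorted[2] = 469$447  (last char: '7')
  sorted[3] = 47469$4  (last char: '4')
  sorted[4] = 69$4474  (last char: '4')
  sorted[5] = 7469$44  (last char: '4')
  sorted[6] = 9$44746  (last char: '6')
Last column: 9$74446
Original string S is at sorted index 1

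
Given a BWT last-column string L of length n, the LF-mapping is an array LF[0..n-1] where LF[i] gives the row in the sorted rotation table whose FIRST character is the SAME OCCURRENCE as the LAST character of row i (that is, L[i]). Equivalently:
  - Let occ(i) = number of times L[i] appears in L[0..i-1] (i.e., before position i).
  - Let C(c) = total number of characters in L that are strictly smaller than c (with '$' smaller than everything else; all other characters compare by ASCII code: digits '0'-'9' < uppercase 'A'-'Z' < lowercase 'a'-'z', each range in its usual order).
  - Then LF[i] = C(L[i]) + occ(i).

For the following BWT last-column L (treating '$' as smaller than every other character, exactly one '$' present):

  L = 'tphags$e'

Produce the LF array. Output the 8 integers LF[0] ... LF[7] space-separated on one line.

Answer: 7 5 4 1 3 6 0 2

Derivation:
Char counts: '$':1, 'a':1, 'e':1, 'g':1, 'h':1, 'p':1, 's':1, 't':1
C (first-col start): C('$')=0, C('a')=1, C('e')=2, C('g')=3, C('h')=4, C('p')=5, C('s')=6, C('t')=7
L[0]='t': occ=0, LF[0]=C('t')+0=7+0=7
L[1]='p': occ=0, LF[1]=C('p')+0=5+0=5
L[2]='h': occ=0, LF[2]=C('h')+0=4+0=4
L[3]='a': occ=0, LF[3]=C('a')+0=1+0=1
L[4]='g': occ=0, LF[4]=C('g')+0=3+0=3
L[5]='s': occ=0, LF[5]=C('s')+0=6+0=6
L[6]='$': occ=0, LF[6]=C('$')+0=0+0=0
L[7]='e': occ=0, LF[7]=C('e')+0=2+0=2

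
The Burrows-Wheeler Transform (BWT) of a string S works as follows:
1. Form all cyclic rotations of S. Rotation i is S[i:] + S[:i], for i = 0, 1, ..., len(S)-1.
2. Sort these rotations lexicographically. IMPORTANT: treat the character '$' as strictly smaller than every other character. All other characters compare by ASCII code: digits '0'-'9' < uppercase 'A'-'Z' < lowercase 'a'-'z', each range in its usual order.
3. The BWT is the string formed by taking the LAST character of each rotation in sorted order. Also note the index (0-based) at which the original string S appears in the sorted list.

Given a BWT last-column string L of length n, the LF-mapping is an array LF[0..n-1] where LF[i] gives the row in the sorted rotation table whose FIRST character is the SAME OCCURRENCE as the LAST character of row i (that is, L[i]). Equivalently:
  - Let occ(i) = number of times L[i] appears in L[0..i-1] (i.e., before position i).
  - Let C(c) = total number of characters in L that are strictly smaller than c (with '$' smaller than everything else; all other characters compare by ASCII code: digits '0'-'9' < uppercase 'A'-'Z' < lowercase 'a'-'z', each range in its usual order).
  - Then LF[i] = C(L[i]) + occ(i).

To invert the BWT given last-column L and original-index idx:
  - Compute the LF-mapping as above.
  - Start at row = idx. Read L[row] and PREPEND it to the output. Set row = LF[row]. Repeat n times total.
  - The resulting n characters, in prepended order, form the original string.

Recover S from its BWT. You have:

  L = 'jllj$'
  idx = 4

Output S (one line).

LF mapping: 1 3 4 2 0
Walk LF starting at row 4, prepending L[row]:
  step 1: row=4, L[4]='$', prepend. Next row=LF[4]=0
  step 2: row=0, L[0]='j', prepend. Next row=LF[0]=1
  step 3: row=1, L[1]='l', prepend. Next row=LF[1]=3
  step 4: row=3, L[3]='j', prepend. Next row=LF[3]=2
  step 5: row=2, L[2]='l', prepend. Next row=LF[2]=4
Reversed output: ljlj$

Answer: ljlj$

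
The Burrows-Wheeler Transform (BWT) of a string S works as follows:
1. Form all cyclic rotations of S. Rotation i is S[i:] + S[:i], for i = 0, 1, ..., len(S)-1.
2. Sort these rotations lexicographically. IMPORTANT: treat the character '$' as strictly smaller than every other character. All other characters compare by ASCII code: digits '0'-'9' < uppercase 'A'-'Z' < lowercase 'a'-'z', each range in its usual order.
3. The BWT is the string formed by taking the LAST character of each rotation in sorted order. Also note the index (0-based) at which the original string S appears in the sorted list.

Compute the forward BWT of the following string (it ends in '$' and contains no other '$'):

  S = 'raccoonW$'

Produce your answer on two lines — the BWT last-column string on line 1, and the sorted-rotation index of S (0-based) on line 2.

Answer: Wnracooc$
8

Derivation:
All 9 rotations (rotation i = S[i:]+S[:i]):
  rot[0] = raccoonW$
  rot[1] = accoonW$r
  rot[2] = ccoonW$ra
  rot[3] = coonW$rac
  rot[4] = oonW$racc
  rot[5] = onW$racco
  rot[6] = nW$raccoo
  rot[7] = W$raccoon
  rot[8] = $raccoonW
Sorted (with $ < everything):
  sorted[0] = $raccoonW  (last char: 'W')
  sorted[1] = W$raccoon  (last char: 'n')
  sorted[2] = accoonW$r  (last char: 'r')
  sorted[3] = ccoonW$ra  (last char: 'a')
  sorted[4] = coonW$rac  (last char: 'c')
  sorted[5] = nW$raccoo  (last char: 'o')
  sorted[6] = onW$racco  (last char: 'o')
  sorted[7] = oonW$racc  (last char: 'c')
  sorted[8] = raccoonW$  (last char: '$')
Last column: Wnracooc$
Original string S is at sorted index 8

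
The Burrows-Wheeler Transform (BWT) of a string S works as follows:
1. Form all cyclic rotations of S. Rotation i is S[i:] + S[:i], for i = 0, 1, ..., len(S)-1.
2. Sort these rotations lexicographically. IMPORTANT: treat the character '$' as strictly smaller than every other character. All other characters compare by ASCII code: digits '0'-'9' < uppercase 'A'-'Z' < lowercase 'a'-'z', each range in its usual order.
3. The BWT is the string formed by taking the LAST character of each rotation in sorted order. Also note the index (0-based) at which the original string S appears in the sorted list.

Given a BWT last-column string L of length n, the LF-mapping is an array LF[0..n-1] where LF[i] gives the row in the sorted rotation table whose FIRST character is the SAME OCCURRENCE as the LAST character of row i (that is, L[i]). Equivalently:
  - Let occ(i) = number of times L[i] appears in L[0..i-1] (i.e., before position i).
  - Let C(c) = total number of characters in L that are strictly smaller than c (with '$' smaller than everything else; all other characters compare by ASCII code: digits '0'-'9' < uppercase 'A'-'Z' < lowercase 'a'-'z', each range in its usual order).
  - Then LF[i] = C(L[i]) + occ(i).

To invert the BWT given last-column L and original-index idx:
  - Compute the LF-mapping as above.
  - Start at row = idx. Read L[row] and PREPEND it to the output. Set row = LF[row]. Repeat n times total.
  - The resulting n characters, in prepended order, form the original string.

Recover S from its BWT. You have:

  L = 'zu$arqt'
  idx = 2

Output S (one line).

Answer: quartz$

Derivation:
LF mapping: 6 5 0 1 3 2 4
Walk LF starting at row 2, prepending L[row]:
  step 1: row=2, L[2]='$', prepend. Next row=LF[2]=0
  step 2: row=0, L[0]='z', prepend. Next row=LF[0]=6
  step 3: row=6, L[6]='t', prepend. Next row=LF[6]=4
  step 4: row=4, L[4]='r', prepend. Next row=LF[4]=3
  step 5: row=3, L[3]='a', prepend. Next row=LF[3]=1
  step 6: row=1, L[1]='u', prepend. Next row=LF[1]=5
  step 7: row=5, L[5]='q', prepend. Next row=LF[5]=2
Reversed output: quartz$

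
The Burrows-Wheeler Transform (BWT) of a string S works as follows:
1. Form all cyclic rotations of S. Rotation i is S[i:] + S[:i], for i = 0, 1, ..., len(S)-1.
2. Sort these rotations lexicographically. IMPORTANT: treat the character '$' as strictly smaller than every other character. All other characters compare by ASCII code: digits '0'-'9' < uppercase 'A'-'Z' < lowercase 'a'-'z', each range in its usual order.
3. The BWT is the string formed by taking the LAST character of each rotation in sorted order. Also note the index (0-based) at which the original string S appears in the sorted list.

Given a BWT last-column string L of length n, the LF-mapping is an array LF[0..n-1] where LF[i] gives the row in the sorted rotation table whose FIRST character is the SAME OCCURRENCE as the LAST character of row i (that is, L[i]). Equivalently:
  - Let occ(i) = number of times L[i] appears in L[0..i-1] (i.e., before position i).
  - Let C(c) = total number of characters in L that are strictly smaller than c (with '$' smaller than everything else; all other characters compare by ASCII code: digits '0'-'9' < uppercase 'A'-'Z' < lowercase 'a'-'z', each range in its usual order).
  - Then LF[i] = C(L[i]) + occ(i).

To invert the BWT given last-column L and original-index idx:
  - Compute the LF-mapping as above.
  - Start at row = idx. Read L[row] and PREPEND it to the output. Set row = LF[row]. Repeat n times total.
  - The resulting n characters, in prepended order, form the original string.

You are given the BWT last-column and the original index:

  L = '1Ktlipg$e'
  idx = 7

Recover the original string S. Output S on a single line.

LF mapping: 1 2 8 6 5 7 4 0 3
Walk LF starting at row 7, prepending L[row]:
  step 1: row=7, L[7]='$', prepend. Next row=LF[7]=0
  step 2: row=0, L[0]='1', prepend. Next row=LF[0]=1
  step 3: row=1, L[1]='K', prepend. Next row=LF[1]=2
  step 4: row=2, L[2]='t', prepend. Next row=LF[2]=8
  step 5: row=8, L[8]='e', prepend. Next row=LF[8]=3
  step 6: row=3, L[3]='l', prepend. Next row=LF[3]=6
  step 7: row=6, L[6]='g', prepend. Next row=LF[6]=4
  step 8: row=4, L[4]='i', prepend. Next row=LF[4]=5
  step 9: row=5, L[5]='p', prepend. Next row=LF[5]=7
Reversed output: pigletK1$

Answer: pigletK1$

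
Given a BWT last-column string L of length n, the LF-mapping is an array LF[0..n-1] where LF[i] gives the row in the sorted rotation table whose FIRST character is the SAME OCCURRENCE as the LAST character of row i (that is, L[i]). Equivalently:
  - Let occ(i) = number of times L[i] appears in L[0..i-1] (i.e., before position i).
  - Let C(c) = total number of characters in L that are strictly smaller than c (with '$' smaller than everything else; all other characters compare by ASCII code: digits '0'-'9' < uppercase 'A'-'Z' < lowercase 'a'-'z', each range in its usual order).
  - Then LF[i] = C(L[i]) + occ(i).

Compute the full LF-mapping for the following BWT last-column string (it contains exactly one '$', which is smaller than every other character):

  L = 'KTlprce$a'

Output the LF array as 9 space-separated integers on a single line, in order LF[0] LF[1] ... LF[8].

Answer: 1 2 6 7 8 4 5 0 3

Derivation:
Char counts: '$':1, 'K':1, 'T':1, 'a':1, 'c':1, 'e':1, 'l':1, 'p':1, 'r':1
C (first-col start): C('$')=0, C('K')=1, C('T')=2, C('a')=3, C('c')=4, C('e')=5, C('l')=6, C('p')=7, C('r')=8
L[0]='K': occ=0, LF[0]=C('K')+0=1+0=1
L[1]='T': occ=0, LF[1]=C('T')+0=2+0=2
L[2]='l': occ=0, LF[2]=C('l')+0=6+0=6
L[3]='p': occ=0, LF[3]=C('p')+0=7+0=7
L[4]='r': occ=0, LF[4]=C('r')+0=8+0=8
L[5]='c': occ=0, LF[5]=C('c')+0=4+0=4
L[6]='e': occ=0, LF[6]=C('e')+0=5+0=5
L[7]='$': occ=0, LF[7]=C('$')+0=0+0=0
L[8]='a': occ=0, LF[8]=C('a')+0=3+0=3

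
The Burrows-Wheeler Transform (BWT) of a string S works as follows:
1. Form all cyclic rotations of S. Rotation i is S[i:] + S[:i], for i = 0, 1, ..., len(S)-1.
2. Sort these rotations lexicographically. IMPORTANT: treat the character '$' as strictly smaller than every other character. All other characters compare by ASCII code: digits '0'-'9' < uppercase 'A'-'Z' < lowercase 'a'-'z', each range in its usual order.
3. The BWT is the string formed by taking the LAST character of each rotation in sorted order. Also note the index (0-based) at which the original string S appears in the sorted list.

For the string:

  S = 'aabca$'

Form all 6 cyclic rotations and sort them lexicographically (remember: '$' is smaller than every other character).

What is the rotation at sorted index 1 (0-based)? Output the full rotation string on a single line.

Answer: a$aabc

Derivation:
All 6 rotations (rotation i = S[i:]+S[:i]):
  rot[0] = aabca$
  rot[1] = abca$a
  rot[2] = bca$aa
  rot[3] = ca$aab
  rot[4] = a$aabc
  rot[5] = $aabca
Sorted (with $ < everything):
  sorted[0] = $aabca
  sorted[1] = a$aabc
  sorted[2] = aabca$
  sorted[3] = abca$a
  sorted[4] = bca$aa
  sorted[5] = ca$aab
sorted[1] = a$aabc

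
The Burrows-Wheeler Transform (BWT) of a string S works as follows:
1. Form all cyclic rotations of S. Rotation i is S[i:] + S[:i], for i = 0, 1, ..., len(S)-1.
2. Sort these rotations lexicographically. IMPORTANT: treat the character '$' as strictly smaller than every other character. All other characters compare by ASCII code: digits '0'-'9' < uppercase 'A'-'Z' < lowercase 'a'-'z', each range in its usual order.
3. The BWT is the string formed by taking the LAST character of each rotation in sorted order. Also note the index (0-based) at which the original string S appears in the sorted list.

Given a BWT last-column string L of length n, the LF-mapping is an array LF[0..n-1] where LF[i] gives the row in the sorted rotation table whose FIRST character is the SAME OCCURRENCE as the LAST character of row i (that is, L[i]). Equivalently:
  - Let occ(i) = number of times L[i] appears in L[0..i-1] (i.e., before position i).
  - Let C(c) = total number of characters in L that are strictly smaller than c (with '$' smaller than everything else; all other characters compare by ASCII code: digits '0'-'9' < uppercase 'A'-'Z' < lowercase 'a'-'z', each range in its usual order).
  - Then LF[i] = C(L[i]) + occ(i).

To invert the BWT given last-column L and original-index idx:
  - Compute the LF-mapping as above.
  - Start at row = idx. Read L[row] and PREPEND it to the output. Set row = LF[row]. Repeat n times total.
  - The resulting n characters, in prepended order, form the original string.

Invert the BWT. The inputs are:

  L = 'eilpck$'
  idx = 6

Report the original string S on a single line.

Answer: pickle$

Derivation:
LF mapping: 2 3 5 6 1 4 0
Walk LF starting at row 6, prepending L[row]:
  step 1: row=6, L[6]='$', prepend. Next row=LF[6]=0
  step 2: row=0, L[0]='e', prepend. Next row=LF[0]=2
  step 3: row=2, L[2]='l', prepend. Next row=LF[2]=5
  step 4: row=5, L[5]='k', prepend. Next row=LF[5]=4
  step 5: row=4, L[4]='c', prepend. Next row=LF[4]=1
  step 6: row=1, L[1]='i', prepend. Next row=LF[1]=3
  step 7: row=3, L[3]='p', prepend. Next row=LF[3]=6
Reversed output: pickle$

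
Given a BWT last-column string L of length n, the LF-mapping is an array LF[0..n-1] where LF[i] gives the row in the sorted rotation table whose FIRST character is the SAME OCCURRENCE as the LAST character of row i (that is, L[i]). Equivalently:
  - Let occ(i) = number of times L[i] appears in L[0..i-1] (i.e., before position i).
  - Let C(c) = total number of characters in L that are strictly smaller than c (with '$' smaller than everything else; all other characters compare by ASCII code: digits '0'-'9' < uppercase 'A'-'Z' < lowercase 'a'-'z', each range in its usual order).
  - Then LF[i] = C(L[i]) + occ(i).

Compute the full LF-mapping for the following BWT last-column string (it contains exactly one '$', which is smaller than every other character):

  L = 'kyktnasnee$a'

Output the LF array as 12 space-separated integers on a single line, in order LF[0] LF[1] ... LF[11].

Answer: 5 11 6 10 7 1 9 8 3 4 0 2

Derivation:
Char counts: '$':1, 'a':2, 'e':2, 'k':2, 'n':2, 's':1, 't':1, 'y':1
C (first-col start): C('$')=0, C('a')=1, C('e')=3, C('k')=5, C('n')=7, C('s')=9, C('t')=10, C('y')=11
L[0]='k': occ=0, LF[0]=C('k')+0=5+0=5
L[1]='y': occ=0, LF[1]=C('y')+0=11+0=11
L[2]='k': occ=1, LF[2]=C('k')+1=5+1=6
L[3]='t': occ=0, LF[3]=C('t')+0=10+0=10
L[4]='n': occ=0, LF[4]=C('n')+0=7+0=7
L[5]='a': occ=0, LF[5]=C('a')+0=1+0=1
L[6]='s': occ=0, LF[6]=C('s')+0=9+0=9
L[7]='n': occ=1, LF[7]=C('n')+1=7+1=8
L[8]='e': occ=0, LF[8]=C('e')+0=3+0=3
L[9]='e': occ=1, LF[9]=C('e')+1=3+1=4
L[10]='$': occ=0, LF[10]=C('$')+0=0+0=0
L[11]='a': occ=1, LF[11]=C('a')+1=1+1=2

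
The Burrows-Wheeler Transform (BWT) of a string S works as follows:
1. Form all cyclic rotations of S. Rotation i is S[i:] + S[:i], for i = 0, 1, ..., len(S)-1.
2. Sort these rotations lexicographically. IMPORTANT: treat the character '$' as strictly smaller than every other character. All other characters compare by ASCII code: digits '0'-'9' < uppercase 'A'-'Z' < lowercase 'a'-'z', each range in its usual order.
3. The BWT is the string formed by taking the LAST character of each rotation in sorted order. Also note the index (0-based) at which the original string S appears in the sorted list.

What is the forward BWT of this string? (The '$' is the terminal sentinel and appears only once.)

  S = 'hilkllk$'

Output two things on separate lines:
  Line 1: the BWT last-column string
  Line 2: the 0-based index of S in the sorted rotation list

Answer: k$hlllik
1

Derivation:
All 8 rotations (rotation i = S[i:]+S[:i]):
  rot[0] = hilkllk$
  rot[1] = ilkllk$h
  rot[2] = lkllk$hi
  rot[3] = kllk$hil
  rot[4] = llk$hilk
  rot[5] = lk$hilkl
  rot[6] = k$hilkll
  rot[7] = $hilkllk
Sorted (with $ < everything):
  sorted[0] = $hilkllk  (last char: 'k')
  sorted[1] = hilkllk$  (last char: '$')
  sorted[2] = ilkllk$h  (last char: 'h')
  sorted[3] = k$hilkll  (last char: 'l')
  sorted[4] = kllk$hil  (last char: 'l')
  sorted[5] = lk$hilkl  (last char: 'l')
  sorted[6] = lkllk$hi  (last char: 'i')
  sorted[7] = llk$hilk  (last char: 'k')
Last column: k$hlllik
Original string S is at sorted index 1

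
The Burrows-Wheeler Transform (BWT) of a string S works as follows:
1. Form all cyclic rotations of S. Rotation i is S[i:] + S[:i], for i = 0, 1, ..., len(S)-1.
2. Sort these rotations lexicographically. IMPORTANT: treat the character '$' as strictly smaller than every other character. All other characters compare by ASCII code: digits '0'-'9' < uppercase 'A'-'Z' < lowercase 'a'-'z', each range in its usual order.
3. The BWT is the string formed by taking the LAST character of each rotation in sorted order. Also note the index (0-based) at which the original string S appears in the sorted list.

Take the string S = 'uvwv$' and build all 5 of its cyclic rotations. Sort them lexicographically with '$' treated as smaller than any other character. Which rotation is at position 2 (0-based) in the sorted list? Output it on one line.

All 5 rotations (rotation i = S[i:]+S[:i]):
  rot[0] = uvwv$
  rot[1] = vwv$u
  rot[2] = wv$uv
  rot[3] = v$uvw
  rot[4] = $uvwv
Sorted (with $ < everything):
  sorted[0] = $uvwv
  sorted[1] = uvwv$
  sorted[2] = v$uvw
  sorted[3] = vwv$u
  sorted[4] = wv$uv
sorted[2] = v$uvw

Answer: v$uvw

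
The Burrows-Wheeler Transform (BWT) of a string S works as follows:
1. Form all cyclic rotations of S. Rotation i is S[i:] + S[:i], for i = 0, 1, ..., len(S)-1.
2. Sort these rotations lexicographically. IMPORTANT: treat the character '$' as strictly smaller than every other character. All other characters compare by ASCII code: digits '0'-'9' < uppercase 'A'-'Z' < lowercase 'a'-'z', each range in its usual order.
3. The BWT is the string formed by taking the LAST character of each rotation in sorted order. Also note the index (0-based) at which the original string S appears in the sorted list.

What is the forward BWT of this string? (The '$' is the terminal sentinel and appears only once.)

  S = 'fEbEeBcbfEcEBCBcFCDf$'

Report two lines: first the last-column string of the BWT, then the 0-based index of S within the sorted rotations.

Answer: fECeBFCcffbcEcEBBED$b
19

Derivation:
All 21 rotations (rotation i = S[i:]+S[:i]):
  rot[0] = fEbEeBcbfEcEBCBcFCDf$
  rot[1] = EbEeBcbfEcEBCBcFCDf$f
  rot[2] = bEeBcbfEcEBCBcFCDf$fE
  rot[3] = EeBcbfEcEBCBcFCDf$fEb
  rot[4] = eBcbfEcEBCBcFCDf$fEbE
  rot[5] = BcbfEcEBCBcFCDf$fEbEe
  rot[6] = cbfEcEBCBcFCDf$fEbEeB
  rot[7] = bfEcEBCBcFCDf$fEbEeBc
  rot[8] = fEcEBCBcFCDf$fEbEeBcb
  rot[9] = EcEBCBcFCDf$fEbEeBcbf
  rot[10] = cEBCBcFCDf$fEbEeBcbfE
  rot[11] = EBCBcFCDf$fEbEeBcbfEc
  rot[12] = BCBcFCDf$fEbEeBcbfEcE
  rot[13] = CBcFCDf$fEbEeBcbfEcEB
  rot[14] = BcFCDf$fEbEeBcbfEcEBC
  rot[15] = cFCDf$fEbEeBcbfEcEBCB
  rot[16] = FCDf$fEbEeBcbfEcEBCBc
  rot[17] = CDf$fEbEeBcbfEcEBCBcF
  rot[18] = Df$fEbEeBcbfEcEBCBcFC
  rot[19] = f$fEbEeBcbfEcEBCBcFCD
  rot[20] = $fEbEeBcbfEcEBCBcFCDf
Sorted (with $ < everything):
  sorted[0] = $fEbEeBcbfEcEBCBcFCDf  (last char: 'f')
  sorted[1] = BCBcFCDf$fEbEeBcbfEcE  (last char: 'E')
  sorted[2] = BcFCDf$fEbEeBcbfEcEBC  (last char: 'C')
  sorted[3] = BcbfEcEBCBcFCDf$fEbEe  (last char: 'e')
  sorted[4] = CBcFCDf$fEbEeBcbfEcEB  (last char: 'B')
  sorted[5] = CDf$fEbEeBcbfEcEBCBcF  (last char: 'F')
  sorted[6] = Df$fEbEeBcbfEcEBCBcFC  (last char: 'C')
  sorted[7] = EBCBcFCDf$fEbEeBcbfEc  (last char: 'c')
  sorted[8] = EbEeBcbfEcEBCBcFCDf$f  (last char: 'f')
  sorted[9] = EcEBCBcFCDf$fEbEeBcbf  (last char: 'f')
  sorted[10] = EeBcbfEcEBCBcFCDf$fEb  (last char: 'b')
  sorted[11] = FCDf$fEbEeBcbfEcEBCBc  (last char: 'c')
  sorted[12] = bEeBcbfEcEBCBcFCDf$fE  (last char: 'E')
  sorted[13] = bfEcEBCBcFCDf$fEbEeBc  (last char: 'c')
  sorted[14] = cEBCBcFCDf$fEbEeBcbfE  (last char: 'E')
  sorted[15] = cFCDf$fEbEeBcbfEcEBCB  (last char: 'B')
  sorted[16] = cbfEcEBCBcFCDf$fEbEeB  (last char: 'B')
  sorted[17] = eBcbfEcEBCBcFCDf$fEbE  (last char: 'E')
  sorted[18] = f$fEbEeBcbfEcEBCBcFCD  (last char: 'D')
  sorted[19] = fEbEeBcbfEcEBCBcFCDf$  (last char: '$')
  sorted[20] = fEcEBCBcFCDf$fEbEeBcb  (last char: 'b')
Last column: fECeBFCcffbcEcEBBED$b
Original string S is at sorted index 19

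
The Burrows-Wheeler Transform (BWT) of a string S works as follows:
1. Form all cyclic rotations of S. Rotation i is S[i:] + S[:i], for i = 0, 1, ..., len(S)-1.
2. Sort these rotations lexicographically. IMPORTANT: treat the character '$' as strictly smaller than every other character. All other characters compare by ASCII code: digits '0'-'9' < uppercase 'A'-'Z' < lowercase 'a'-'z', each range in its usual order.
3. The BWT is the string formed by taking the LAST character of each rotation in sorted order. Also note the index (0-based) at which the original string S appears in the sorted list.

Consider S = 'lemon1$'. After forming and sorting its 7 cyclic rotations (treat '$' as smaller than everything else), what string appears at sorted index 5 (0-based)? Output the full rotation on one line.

All 7 rotations (rotation i = S[i:]+S[:i]):
  rot[0] = lemon1$
  rot[1] = emon1$l
  rot[2] = mon1$le
  rot[3] = on1$lem
  rot[4] = n1$lemo
  rot[5] = 1$lemon
  rot[6] = $lemon1
Sorted (with $ < everything):
  sorted[0] = $lemon1
  sorted[1] = 1$lemon
  sorted[2] = emon1$l
  sorted[3] = lemon1$
  sorted[4] = mon1$le
  sorted[5] = n1$lemo
  sorted[6] = on1$lem
sorted[5] = n1$lemo

Answer: n1$lemo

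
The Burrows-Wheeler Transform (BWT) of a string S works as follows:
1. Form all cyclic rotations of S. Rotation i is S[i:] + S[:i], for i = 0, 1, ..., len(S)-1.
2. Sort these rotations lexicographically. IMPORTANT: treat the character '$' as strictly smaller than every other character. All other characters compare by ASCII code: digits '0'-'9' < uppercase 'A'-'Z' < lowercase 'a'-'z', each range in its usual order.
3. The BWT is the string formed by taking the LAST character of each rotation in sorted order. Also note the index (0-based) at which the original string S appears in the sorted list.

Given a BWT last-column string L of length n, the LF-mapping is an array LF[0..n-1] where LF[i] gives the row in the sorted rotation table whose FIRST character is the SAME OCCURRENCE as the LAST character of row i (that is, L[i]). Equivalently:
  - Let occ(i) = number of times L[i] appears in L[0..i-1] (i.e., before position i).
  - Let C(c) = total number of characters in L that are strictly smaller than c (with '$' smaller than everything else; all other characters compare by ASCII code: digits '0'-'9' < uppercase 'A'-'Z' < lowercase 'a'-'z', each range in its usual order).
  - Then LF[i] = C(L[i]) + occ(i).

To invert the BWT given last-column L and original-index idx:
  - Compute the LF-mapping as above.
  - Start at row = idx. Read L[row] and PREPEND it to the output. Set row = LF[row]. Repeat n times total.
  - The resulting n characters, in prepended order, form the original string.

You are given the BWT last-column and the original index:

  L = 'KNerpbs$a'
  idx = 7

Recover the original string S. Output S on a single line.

LF mapping: 1 2 5 7 6 4 8 0 3
Walk LF starting at row 7, prepending L[row]:
  step 1: row=7, L[7]='$', prepend. Next row=LF[7]=0
  step 2: row=0, L[0]='K', prepend. Next row=LF[0]=1
  step 3: row=1, L[1]='N', prepend. Next row=LF[1]=2
  step 4: row=2, L[2]='e', prepend. Next row=LF[2]=5
  step 5: row=5, L[5]='b', prepend. Next row=LF[5]=4
  step 6: row=4, L[4]='p', prepend. Next row=LF[4]=6
  step 7: row=6, L[6]='s', prepend. Next row=LF[6]=8
  step 8: row=8, L[8]='a', prepend. Next row=LF[8]=3
  step 9: row=3, L[3]='r', prepend. Next row=LF[3]=7
Reversed output: raspbeNK$

Answer: raspbeNK$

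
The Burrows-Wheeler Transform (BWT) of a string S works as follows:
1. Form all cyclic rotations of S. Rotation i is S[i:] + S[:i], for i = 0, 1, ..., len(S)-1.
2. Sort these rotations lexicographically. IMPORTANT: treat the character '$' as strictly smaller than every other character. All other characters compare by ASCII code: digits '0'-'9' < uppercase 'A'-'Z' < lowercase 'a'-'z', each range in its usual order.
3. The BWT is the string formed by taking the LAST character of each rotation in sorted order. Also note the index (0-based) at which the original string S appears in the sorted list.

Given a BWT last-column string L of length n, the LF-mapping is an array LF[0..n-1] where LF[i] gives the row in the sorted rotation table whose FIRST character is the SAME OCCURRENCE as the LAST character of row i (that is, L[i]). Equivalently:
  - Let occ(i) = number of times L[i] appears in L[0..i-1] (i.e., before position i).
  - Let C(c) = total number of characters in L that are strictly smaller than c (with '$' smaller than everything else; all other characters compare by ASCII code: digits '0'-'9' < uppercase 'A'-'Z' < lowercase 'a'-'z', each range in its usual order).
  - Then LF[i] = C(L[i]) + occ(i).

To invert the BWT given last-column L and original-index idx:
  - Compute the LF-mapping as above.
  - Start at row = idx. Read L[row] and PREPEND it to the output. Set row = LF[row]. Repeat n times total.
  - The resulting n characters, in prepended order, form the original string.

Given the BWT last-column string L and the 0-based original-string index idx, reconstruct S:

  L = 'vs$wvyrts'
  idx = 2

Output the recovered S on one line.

Answer: srvtwsyv$

Derivation:
LF mapping: 5 2 0 7 6 8 1 4 3
Walk LF starting at row 2, prepending L[row]:
  step 1: row=2, L[2]='$', prepend. Next row=LF[2]=0
  step 2: row=0, L[0]='v', prepend. Next row=LF[0]=5
  step 3: row=5, L[5]='y', prepend. Next row=LF[5]=8
  step 4: row=8, L[8]='s', prepend. Next row=LF[8]=3
  step 5: row=3, L[3]='w', prepend. Next row=LF[3]=7
  step 6: row=7, L[7]='t', prepend. Next row=LF[7]=4
  step 7: row=4, L[4]='v', prepend. Next row=LF[4]=6
  step 8: row=6, L[6]='r', prepend. Next row=LF[6]=1
  step 9: row=1, L[1]='s', prepend. Next row=LF[1]=2
Reversed output: srvtwsyv$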